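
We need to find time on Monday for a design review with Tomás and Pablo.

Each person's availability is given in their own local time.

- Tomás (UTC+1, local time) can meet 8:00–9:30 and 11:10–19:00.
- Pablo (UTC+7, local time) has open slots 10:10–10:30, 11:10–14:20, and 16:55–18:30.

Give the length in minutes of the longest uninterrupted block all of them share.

Tomás → UTC: 07:00–08:30, 10:10–18:00.
Pablo → UTC: 03:10–03:30, 04:10–07:20, 09:55–11:30.
Tomás ∩ Pablo: 07:00–07:20, 10:10–11:30.
Common window lengths: 20, 80 min; longest is 80.

80 minutes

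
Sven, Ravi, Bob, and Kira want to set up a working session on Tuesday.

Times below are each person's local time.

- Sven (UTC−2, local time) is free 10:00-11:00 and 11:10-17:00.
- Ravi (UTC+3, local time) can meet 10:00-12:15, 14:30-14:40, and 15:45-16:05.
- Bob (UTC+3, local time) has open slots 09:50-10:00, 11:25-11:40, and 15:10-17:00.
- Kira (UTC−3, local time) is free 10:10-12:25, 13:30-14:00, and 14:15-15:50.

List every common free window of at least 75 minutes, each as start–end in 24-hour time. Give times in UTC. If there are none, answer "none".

none

Sven → UTC: 12:00–13:00, 13:10–19:00.
Ravi → UTC: 07:00–09:15, 11:30–11:40, 12:45–13:05.
Bob → UTC: 06:50–07:00, 08:25–08:40, 12:10–14:00.
Kira → UTC: 13:10–15:25, 16:30–17:00, 17:15–18:50.
Sven ∩ Ravi: 12:45–13:00.
Sven ∩ Ravi ∩ Bob: 12:45–13:00.
Sven ∩ Ravi ∩ Bob ∩ Kira: (none).
Windows ≥ 75 min: (none).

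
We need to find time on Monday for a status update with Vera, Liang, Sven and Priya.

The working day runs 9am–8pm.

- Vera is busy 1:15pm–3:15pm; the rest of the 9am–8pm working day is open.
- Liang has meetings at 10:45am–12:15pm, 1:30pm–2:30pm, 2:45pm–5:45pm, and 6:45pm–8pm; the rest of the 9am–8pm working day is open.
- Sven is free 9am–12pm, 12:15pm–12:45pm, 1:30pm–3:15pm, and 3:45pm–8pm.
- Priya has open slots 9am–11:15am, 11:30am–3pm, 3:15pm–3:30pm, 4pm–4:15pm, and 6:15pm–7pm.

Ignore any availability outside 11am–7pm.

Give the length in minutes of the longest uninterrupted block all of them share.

30 minutes

Vera free within 09:00–20:00: 09:00–13:15, 15:15–20:00.
Liang free within 09:00–20:00: 09:00–10:45, 12:15–13:30, 14:30–14:45, 17:45–18:45.
Vera ∩ Liang: 09:00–10:45, 12:15–13:15, 17:45–18:45.
Vera ∩ Liang ∩ Sven: 09:00–10:45, 12:15–12:45, 17:45–18:45.
Vera ∩ Liang ∩ Sven ∩ Priya: 09:00–10:45, 12:15–12:45, 18:15–18:45.
Restricted to 11:00–19:00: 12:15–12:45, 18:15–18:45.
Common window lengths: 30, 30 min; longest is 30.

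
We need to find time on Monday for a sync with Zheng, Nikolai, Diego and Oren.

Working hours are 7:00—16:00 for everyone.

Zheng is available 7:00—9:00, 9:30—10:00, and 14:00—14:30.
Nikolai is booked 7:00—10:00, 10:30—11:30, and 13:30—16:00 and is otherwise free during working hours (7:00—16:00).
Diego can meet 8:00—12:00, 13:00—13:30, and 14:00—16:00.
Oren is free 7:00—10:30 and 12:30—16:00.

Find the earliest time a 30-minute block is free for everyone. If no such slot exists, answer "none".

Nikolai free within 07:00–16:00: 10:00–10:30, 11:30–13:30.
Zheng ∩ Nikolai: (none).
Zheng ∩ Nikolai ∩ Diego: (none).
Zheng ∩ Nikolai ∩ Diego ∩ Oren: (none).
Windows ≥ 30 min: (none).

none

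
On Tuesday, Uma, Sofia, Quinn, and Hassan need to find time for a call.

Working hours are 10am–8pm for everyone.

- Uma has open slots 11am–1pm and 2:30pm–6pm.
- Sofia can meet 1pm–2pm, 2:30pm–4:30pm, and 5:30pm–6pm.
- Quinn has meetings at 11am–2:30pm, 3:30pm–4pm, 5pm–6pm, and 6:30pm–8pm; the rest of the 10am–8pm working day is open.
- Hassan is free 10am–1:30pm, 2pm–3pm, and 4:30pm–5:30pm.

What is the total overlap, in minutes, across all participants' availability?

Quinn free within 10:00–20:00: 10:00–11:00, 14:30–15:30, 16:00–17:00, 18:00–18:30.
Uma ∩ Sofia: 14:30–16:30, 17:30–18:00.
Uma ∩ Sofia ∩ Quinn: 14:30–15:30, 16:00–16:30.
Uma ∩ Sofia ∩ Quinn ∩ Hassan: 14:30–15:00.
Total common minutes: 30.

30 minutes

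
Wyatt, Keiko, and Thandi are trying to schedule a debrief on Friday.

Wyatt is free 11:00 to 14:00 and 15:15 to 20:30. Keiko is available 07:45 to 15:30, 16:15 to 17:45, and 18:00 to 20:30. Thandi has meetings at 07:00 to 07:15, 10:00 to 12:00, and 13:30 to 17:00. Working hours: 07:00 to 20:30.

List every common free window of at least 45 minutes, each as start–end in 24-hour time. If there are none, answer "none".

12:00–13:30, 17:00–17:45, 18:00–20:30

Thandi free within 07:00–20:30: 07:15–10:00, 12:00–13:30, 17:00–20:30.
Wyatt ∩ Keiko: 11:00–14:00, 15:15–15:30, 16:15–17:45, 18:00–20:30.
Wyatt ∩ Keiko ∩ Thandi: 12:00–13:30, 17:00–17:45, 18:00–20:30.
Windows ≥ 45 min: 12:00–13:30, 17:00–17:45, 18:00–20:30.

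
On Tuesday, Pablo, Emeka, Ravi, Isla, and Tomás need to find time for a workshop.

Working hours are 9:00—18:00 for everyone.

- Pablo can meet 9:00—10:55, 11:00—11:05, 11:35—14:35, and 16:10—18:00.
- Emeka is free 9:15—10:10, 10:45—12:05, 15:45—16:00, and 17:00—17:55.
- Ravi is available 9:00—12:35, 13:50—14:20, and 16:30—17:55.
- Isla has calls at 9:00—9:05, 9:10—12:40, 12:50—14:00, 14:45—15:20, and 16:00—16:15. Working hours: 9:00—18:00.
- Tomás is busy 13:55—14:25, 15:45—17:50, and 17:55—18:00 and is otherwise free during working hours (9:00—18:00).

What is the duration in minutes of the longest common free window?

Isla free within 09:00–18:00: 09:05–09:10, 12:40–12:50, 14:00–14:45, 15:20–16:00, 16:15–18:00.
Tomás free within 09:00–18:00: 09:00–13:55, 14:25–15:45, 17:50–17:55.
Pablo ∩ Emeka: 09:15–10:10, 10:45–10:55, 11:00–11:05, 11:35–12:05, 17:00–17:55.
Pablo ∩ Emeka ∩ Ravi: 09:15–10:10, 10:45–10:55, 11:00–11:05, 11:35–12:05, 17:00–17:55.
Pablo ∩ Emeka ∩ Ravi ∩ Isla: 17:00–17:55.
Pablo ∩ Emeka ∩ Ravi ∩ Isla ∩ Tomás: 17:50–17:55.
Single common window of 5 minutes.

5 minutes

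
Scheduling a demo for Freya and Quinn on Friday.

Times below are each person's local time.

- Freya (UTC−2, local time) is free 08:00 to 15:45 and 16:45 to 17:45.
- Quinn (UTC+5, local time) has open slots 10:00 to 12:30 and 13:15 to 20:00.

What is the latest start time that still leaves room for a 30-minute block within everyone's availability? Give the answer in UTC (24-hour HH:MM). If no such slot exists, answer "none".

14:30

Freya → UTC: 10:00–17:45, 18:45–19:45.
Quinn → UTC: 05:00–07:30, 08:15–15:00.
Freya ∩ Quinn: 10:00–15:00.
Windows ≥ 30 min: 10:00–15:00.
Latest start in the last window 10:00–15:00 is 15:00 − 30 min = 14:30.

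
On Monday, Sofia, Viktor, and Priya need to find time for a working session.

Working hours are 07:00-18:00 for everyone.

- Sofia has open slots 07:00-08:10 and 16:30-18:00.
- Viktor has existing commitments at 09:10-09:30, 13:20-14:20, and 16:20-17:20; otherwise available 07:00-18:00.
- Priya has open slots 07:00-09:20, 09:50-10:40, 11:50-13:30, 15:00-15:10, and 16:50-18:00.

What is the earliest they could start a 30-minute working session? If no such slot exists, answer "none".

Viktor free within 07:00–18:00: 07:00–09:10, 09:30–13:20, 14:20–16:20, 17:20–18:00.
Sofia ∩ Viktor: 07:00–08:10, 17:20–18:00.
Sofia ∩ Viktor ∩ Priya: 07:00–08:10, 17:20–18:00.
Windows ≥ 30 min: 07:00–08:10, 17:20–18:00.
Earliest such window starts at 07:00.

07:00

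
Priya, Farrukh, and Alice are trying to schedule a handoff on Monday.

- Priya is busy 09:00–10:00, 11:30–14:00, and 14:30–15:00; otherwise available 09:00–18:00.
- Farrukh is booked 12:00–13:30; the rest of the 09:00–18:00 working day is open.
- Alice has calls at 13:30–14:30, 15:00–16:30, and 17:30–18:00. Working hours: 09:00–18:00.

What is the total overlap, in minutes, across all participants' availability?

Priya free within 09:00–18:00: 10:00–11:30, 14:00–14:30, 15:00–18:00.
Farrukh free within 09:00–18:00: 09:00–12:00, 13:30–18:00.
Alice free within 09:00–18:00: 09:00–13:30, 14:30–15:00, 16:30–17:30.
Priya ∩ Farrukh: 10:00–11:30, 14:00–14:30, 15:00–18:00.
Priya ∩ Farrukh ∩ Alice: 10:00–11:30, 16:30–17:30.
Total common minutes: 90 + 60 = 150.

150 minutes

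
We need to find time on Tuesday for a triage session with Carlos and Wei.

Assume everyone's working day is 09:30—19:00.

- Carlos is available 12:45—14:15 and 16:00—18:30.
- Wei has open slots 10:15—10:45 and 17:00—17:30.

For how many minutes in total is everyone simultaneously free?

30 minutes

Carlos ∩ Wei: 17:00–17:30.
Total common minutes: 30.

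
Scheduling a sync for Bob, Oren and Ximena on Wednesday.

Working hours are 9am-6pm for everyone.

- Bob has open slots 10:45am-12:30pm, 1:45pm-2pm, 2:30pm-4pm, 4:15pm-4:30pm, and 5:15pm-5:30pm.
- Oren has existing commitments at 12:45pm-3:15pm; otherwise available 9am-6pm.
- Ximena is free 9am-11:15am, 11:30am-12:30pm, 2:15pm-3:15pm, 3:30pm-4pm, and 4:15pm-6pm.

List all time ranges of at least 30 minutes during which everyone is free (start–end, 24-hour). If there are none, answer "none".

Oren free within 09:00–18:00: 09:00–12:45, 15:15–18:00.
Bob ∩ Oren: 10:45–12:30, 15:15–16:00, 16:15–16:30, 17:15–17:30.
Bob ∩ Oren ∩ Ximena: 10:45–11:15, 11:30–12:30, 15:30–16:00, 16:15–16:30, 17:15–17:30.
Windows ≥ 30 min: 10:45–11:15, 11:30–12:30, 15:30–16:00.

10:45–11:15, 11:30–12:30, 15:30–16:00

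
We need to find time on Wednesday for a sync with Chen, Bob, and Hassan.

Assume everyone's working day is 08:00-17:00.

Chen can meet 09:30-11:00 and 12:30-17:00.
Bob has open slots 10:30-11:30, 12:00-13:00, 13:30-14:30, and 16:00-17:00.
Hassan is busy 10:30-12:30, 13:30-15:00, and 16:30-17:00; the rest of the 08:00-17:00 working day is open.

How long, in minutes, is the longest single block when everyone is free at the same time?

30 minutes

Hassan free within 08:00–17:00: 08:00–10:30, 12:30–13:30, 15:00–16:30.
Chen ∩ Bob: 10:30–11:00, 12:30–13:00, 13:30–14:30, 16:00–17:00.
Chen ∩ Bob ∩ Hassan: 12:30–13:00, 16:00–16:30.
Common window lengths: 30, 30 min; longest is 30.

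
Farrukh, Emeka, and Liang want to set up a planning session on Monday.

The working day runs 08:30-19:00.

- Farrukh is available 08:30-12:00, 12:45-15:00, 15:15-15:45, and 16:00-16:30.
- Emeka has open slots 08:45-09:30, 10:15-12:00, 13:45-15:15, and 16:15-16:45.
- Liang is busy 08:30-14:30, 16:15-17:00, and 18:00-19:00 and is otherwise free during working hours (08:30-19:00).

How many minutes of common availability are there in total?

30 minutes

Liang free within 08:30–19:00: 14:30–16:15, 17:00–18:00.
Farrukh ∩ Emeka: 08:45–09:30, 10:15–12:00, 13:45–15:00, 16:15–16:30.
Farrukh ∩ Emeka ∩ Liang: 14:30–15:00.
Total common minutes: 30.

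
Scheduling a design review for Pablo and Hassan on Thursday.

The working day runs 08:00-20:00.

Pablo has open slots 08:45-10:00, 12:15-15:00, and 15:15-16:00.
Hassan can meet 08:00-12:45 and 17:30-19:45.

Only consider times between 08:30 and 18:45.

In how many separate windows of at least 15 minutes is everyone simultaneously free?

2

Pablo ∩ Hassan: 08:45–10:00, 12:15–12:45.
Restricted to 08:30–18:45: 08:45–10:00, 12:15–12:45.
Windows ≥ 15 min: 08:45–10:00, 12:15–12:45.
That's 2 windows.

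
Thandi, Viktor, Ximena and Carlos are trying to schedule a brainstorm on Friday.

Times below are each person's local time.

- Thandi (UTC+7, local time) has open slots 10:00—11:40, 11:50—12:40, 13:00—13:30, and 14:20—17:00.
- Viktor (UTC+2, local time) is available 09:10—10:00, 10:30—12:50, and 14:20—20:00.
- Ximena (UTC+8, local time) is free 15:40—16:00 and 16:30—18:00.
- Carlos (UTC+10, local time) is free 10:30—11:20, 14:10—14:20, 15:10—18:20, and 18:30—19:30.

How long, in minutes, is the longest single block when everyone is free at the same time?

60 minutes

Thandi → UTC: 03:00–04:40, 04:50–05:40, 06:00–06:30, 07:20–10:00.
Viktor → UTC: 07:10–08:00, 08:30–10:50, 12:20–18:00.
Ximena → UTC: 07:40–08:00, 08:30–10:00.
Carlos → UTC: 00:30–01:20, 04:10–04:20, 05:10–08:20, 08:30–09:30.
Thandi ∩ Viktor: 07:20–08:00, 08:30–10:00.
Thandi ∩ Viktor ∩ Ximena: 07:40–08:00, 08:30–10:00.
Thandi ∩ Viktor ∩ Ximena ∩ Carlos: 07:40–08:00, 08:30–09:30.
Common window lengths: 20, 60 min; longest is 60.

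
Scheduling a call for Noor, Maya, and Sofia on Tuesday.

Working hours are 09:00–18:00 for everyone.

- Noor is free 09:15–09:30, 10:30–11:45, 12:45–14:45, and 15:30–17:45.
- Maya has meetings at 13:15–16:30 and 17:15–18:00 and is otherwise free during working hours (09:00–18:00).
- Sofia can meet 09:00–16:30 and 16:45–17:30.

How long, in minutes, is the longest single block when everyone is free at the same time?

Maya free within 09:00–18:00: 09:00–13:15, 16:30–17:15.
Noor ∩ Maya: 09:15–09:30, 10:30–11:45, 12:45–13:15, 16:30–17:15.
Noor ∩ Maya ∩ Sofia: 09:15–09:30, 10:30–11:45, 12:45–13:15, 16:45–17:15.
Common window lengths: 15, 75, 30, 30 min; longest is 75.

75 minutes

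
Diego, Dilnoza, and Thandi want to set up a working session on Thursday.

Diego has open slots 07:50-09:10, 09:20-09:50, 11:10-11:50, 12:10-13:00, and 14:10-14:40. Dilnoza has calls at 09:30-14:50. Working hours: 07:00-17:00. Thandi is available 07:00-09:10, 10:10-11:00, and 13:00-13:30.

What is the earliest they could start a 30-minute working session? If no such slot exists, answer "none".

07:50

Dilnoza free within 07:00–17:00: 07:00–09:30, 14:50–17:00.
Diego ∩ Dilnoza: 07:50–09:10, 09:20–09:30.
Diego ∩ Dilnoza ∩ Thandi: 07:50–09:10.
Windows ≥ 30 min: 07:50–09:10.
Earliest such window starts at 07:50.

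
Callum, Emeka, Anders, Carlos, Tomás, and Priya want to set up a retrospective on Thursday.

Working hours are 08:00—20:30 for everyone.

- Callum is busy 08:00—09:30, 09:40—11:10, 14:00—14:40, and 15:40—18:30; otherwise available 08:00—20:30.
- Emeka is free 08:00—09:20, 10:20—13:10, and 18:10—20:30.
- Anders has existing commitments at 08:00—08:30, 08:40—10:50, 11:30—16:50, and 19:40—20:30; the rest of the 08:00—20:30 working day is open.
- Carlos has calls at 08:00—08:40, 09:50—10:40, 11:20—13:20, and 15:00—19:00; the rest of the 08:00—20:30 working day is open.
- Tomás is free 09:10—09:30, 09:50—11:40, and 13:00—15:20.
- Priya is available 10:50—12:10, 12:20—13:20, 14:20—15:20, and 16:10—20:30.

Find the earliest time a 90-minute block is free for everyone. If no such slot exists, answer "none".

Callum free within 08:00–20:30: 09:30–09:40, 11:10–14:00, 14:40–15:40, 18:30–20:30.
Anders free within 08:00–20:30: 08:30–08:40, 10:50–11:30, 16:50–19:40.
Carlos free within 08:00–20:30: 08:40–09:50, 10:40–11:20, 13:20–15:00, 19:00–20:30.
Callum ∩ Emeka: 11:10–13:10, 18:30–20:30.
Callum ∩ Emeka ∩ Anders: 11:10–11:30, 18:30–19:40.
Callum ∩ Emeka ∩ Anders ∩ Carlos: 11:10–11:20, 19:00–19:40.
Callum ∩ Emeka ∩ Anders ∩ Carlos ∩ Tomás: 11:10–11:20.
Callum ∩ Emeka ∩ Anders ∩ Carlos ∩ Tomás ∩ Priya: 11:10–11:20.
Windows ≥ 90 min: (none).

none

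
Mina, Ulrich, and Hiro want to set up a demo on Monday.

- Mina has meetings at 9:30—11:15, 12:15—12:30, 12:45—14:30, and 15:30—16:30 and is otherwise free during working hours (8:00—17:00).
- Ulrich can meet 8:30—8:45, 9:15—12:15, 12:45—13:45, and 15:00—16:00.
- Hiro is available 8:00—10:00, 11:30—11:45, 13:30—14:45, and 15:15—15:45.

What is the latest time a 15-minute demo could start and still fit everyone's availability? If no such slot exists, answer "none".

Mina free within 08:00–17:00: 08:00–09:30, 11:15–12:15, 12:30–12:45, 14:30–15:30, 16:30–17:00.
Mina ∩ Ulrich: 08:30–08:45, 09:15–09:30, 11:15–12:15, 15:00–15:30.
Mina ∩ Ulrich ∩ Hiro: 08:30–08:45, 09:15–09:30, 11:30–11:45, 15:15–15:30.
Windows ≥ 15 min: 08:30–08:45, 09:15–09:30, 11:30–11:45, 15:15–15:30.
Latest start in the last window 15:15–15:30 is 15:30 − 15 min = 15:15.

15:15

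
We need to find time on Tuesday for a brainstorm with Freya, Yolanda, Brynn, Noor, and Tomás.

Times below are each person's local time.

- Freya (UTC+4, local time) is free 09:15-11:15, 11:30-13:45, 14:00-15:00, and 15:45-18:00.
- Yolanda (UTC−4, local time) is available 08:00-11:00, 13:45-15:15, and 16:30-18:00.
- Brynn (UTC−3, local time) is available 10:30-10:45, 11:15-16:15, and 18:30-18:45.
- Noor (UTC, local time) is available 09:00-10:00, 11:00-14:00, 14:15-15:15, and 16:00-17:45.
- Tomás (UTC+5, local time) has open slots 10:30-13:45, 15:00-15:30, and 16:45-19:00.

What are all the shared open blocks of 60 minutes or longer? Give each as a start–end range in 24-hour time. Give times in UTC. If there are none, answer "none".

Freya → UTC: 05:15–07:15, 07:30–09:45, 10:00–11:00, 11:45–14:00.
Yolanda → UTC: 12:00–15:00, 17:45–19:15, 20:30–22:00.
Brynn → UTC: 13:30–13:45, 14:15–19:15, 21:30–21:45.
Noor → UTC: 09:00–10:00, 11:00–14:00, 14:15–15:15, 16:00–17:45.
Tomás → UTC: 05:30–08:45, 10:00–10:30, 11:45–14:00.
Freya ∩ Yolanda: 12:00–14:00.
Freya ∩ Yolanda ∩ Brynn: 13:30–13:45.
Freya ∩ Yolanda ∩ Brynn ∩ Noor: 13:30–13:45.
Freya ∩ Yolanda ∩ Brynn ∩ Noor ∩ Tomás: 13:30–13:45.
Windows ≥ 60 min: (none).

none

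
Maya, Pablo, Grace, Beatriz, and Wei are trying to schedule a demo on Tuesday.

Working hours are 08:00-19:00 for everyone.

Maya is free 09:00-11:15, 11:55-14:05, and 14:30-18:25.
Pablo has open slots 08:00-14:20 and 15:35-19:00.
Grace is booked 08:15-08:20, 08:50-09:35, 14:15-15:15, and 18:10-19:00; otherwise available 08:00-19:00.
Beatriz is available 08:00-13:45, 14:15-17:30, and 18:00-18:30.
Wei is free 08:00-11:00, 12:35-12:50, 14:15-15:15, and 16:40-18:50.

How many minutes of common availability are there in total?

160 minutes

Grace free within 08:00–19:00: 08:00–08:15, 08:20–08:50, 09:35–14:15, 15:15–18:10.
Maya ∩ Pablo: 09:00–11:15, 11:55–14:05, 15:35–18:25.
Maya ∩ Pablo ∩ Grace: 09:35–11:15, 11:55–14:05, 15:35–18:10.
Maya ∩ Pablo ∩ Grace ∩ Beatriz: 09:35–11:15, 11:55–13:45, 15:35–17:30, 18:00–18:10.
Maya ∩ Pablo ∩ Grace ∩ Beatriz ∩ Wei: 09:35–11:00, 12:35–12:50, 16:40–17:30, 18:00–18:10.
Total common minutes: 85 + 15 + 50 + 10 = 160.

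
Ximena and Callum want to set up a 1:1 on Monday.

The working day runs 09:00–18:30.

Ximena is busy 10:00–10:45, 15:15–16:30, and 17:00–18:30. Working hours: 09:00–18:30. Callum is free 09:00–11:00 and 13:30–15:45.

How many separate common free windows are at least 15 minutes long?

Ximena free within 09:00–18:30: 09:00–10:00, 10:45–15:15, 16:30–17:00.
Ximena ∩ Callum: 09:00–10:00, 10:45–11:00, 13:30–15:15.
Windows ≥ 15 min: 09:00–10:00, 10:45–11:00, 13:30–15:15.
That's 3 windows.

3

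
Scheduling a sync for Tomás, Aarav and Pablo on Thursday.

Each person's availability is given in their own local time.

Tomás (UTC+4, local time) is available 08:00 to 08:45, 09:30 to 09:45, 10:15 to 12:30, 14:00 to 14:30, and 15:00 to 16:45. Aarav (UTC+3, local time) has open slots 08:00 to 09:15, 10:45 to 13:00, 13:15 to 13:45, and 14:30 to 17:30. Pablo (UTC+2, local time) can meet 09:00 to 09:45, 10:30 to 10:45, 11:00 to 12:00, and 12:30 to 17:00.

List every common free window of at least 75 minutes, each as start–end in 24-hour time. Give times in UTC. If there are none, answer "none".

11:30–12:45

Tomás → UTC: 04:00–04:45, 05:30–05:45, 06:15–08:30, 10:00–10:30, 11:00–12:45.
Aarav → UTC: 05:00–06:15, 07:45–10:00, 10:15–10:45, 11:30–14:30.
Pablo → UTC: 07:00–07:45, 08:30–08:45, 09:00–10:00, 10:30–15:00.
Tomás ∩ Aarav: 05:30–05:45, 07:45–08:30, 10:15–10:30, 11:30–12:45.
Tomás ∩ Aarav ∩ Pablo: 11:30–12:45.
Windows ≥ 75 min: 11:30–12:45.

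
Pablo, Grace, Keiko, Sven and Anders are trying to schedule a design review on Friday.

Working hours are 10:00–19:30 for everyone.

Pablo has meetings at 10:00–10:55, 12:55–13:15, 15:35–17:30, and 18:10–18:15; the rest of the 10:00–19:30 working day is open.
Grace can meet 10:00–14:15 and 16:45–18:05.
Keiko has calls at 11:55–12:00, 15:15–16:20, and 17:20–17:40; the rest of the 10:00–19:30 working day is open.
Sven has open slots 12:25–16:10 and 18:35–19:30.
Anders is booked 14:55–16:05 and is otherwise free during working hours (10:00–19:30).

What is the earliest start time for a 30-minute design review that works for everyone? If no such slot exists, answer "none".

12:25

Pablo free within 10:00–19:30: 10:55–12:55, 13:15–15:35, 17:30–18:10, 18:15–19:30.
Keiko free within 10:00–19:30: 10:00–11:55, 12:00–15:15, 16:20–17:20, 17:40–19:30.
Anders free within 10:00–19:30: 10:00–14:55, 16:05–19:30.
Pablo ∩ Grace: 10:55–12:55, 13:15–14:15, 17:30–18:05.
Pablo ∩ Grace ∩ Keiko: 10:55–11:55, 12:00–12:55, 13:15–14:15, 17:40–18:05.
Pablo ∩ Grace ∩ Keiko ∩ Sven: 12:25–12:55, 13:15–14:15.
Pablo ∩ Grace ∩ Keiko ∩ Sven ∩ Anders: 12:25–12:55, 13:15–14:15.
Windows ≥ 30 min: 12:25–12:55, 13:15–14:15.
Earliest such window starts at 12:25.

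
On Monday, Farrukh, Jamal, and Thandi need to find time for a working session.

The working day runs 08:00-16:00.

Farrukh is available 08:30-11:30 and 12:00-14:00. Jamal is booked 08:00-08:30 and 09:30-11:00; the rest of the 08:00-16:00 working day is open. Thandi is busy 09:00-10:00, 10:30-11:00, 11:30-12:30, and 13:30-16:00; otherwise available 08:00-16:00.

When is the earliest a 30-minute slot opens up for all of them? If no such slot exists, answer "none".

Jamal free within 08:00–16:00: 08:30–09:30, 11:00–16:00.
Thandi free within 08:00–16:00: 08:00–09:00, 10:00–10:30, 11:00–11:30, 12:30–13:30.
Farrukh ∩ Jamal: 08:30–09:30, 11:00–11:30, 12:00–14:00.
Farrukh ∩ Jamal ∩ Thandi: 08:30–09:00, 11:00–11:30, 12:30–13:30.
Windows ≥ 30 min: 08:30–09:00, 11:00–11:30, 12:30–13:30.
Earliest such window starts at 08:30.

08:30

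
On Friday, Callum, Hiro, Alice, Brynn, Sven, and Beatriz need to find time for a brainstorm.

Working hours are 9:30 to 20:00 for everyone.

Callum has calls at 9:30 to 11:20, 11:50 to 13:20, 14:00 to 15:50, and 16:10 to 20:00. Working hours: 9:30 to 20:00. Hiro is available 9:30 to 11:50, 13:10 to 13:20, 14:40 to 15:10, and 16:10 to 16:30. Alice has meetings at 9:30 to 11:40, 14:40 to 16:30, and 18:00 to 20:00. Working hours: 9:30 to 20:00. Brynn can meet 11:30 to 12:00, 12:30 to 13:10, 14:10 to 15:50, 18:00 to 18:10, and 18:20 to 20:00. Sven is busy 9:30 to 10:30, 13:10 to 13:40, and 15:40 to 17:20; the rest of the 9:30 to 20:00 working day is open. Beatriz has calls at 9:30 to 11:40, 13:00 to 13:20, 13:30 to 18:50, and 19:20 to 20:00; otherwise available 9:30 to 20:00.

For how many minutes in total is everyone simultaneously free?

Callum free within 09:30–20:00: 11:20–11:50, 13:20–14:00, 15:50–16:10.
Alice free within 09:30–20:00: 11:40–14:40, 16:30–18:00.
Sven free within 09:30–20:00: 10:30–13:10, 13:40–15:40, 17:20–20:00.
Beatriz free within 09:30–20:00: 11:40–13:00, 13:20–13:30, 18:50–19:20.
Callum ∩ Hiro: 11:20–11:50.
Callum ∩ Hiro ∩ Alice: 11:40–11:50.
Callum ∩ Hiro ∩ Alice ∩ Brynn: 11:40–11:50.
Callum ∩ Hiro ∩ Alice ∩ Brynn ∩ Sven: 11:40–11:50.
Callum ∩ Hiro ∩ Alice ∩ Brynn ∩ Sven ∩ Beatriz: 11:40–11:50.
Total common minutes: 10.

10 minutes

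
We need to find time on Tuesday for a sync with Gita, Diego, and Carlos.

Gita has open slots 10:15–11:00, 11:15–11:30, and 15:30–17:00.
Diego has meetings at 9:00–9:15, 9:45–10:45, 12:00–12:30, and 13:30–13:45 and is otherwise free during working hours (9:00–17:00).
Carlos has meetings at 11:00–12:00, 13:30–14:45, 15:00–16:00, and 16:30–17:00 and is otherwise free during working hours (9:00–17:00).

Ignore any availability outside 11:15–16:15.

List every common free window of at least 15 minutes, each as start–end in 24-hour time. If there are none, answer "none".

16:00–16:15

Diego free within 09:00–17:00: 09:15–09:45, 10:45–12:00, 12:30–13:30, 13:45–17:00.
Carlos free within 09:00–17:00: 09:00–11:00, 12:00–13:30, 14:45–15:00, 16:00–16:30.
Gita ∩ Diego: 10:45–11:00, 11:15–11:30, 15:30–17:00.
Gita ∩ Diego ∩ Carlos: 10:45–11:00, 16:00–16:30.
Restricted to 11:15–16:15: 16:00–16:15.
Windows ≥ 15 min: 16:00–16:15.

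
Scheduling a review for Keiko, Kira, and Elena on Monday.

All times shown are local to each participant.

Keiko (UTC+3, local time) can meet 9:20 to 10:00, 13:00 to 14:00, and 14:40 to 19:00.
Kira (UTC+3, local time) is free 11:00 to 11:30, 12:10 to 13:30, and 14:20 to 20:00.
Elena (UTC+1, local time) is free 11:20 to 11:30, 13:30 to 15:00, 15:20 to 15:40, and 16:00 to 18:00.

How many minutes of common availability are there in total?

180 minutes

Keiko → UTC: 06:20–07:00, 10:00–11:00, 11:40–16:00.
Kira → UTC: 08:00–08:30, 09:10–10:30, 11:20–17:00.
Elena → UTC: 10:20–10:30, 12:30–14:00, 14:20–14:40, 15:00–17:00.
Keiko ∩ Kira: 10:00–10:30, 11:40–16:00.
Keiko ∩ Kira ∩ Elena: 10:20–10:30, 12:30–14:00, 14:20–14:40, 15:00–16:00.
Total common minutes: 10 + 90 + 20 + 60 = 180.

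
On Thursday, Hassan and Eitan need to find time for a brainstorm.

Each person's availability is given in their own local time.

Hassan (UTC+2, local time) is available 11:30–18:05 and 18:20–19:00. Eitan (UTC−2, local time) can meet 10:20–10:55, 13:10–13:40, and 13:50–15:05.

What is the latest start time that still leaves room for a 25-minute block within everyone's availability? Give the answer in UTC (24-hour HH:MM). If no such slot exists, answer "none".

16:35

Hassan → UTC: 09:30–16:05, 16:20–17:00.
Eitan → UTC: 12:20–12:55, 15:10–15:40, 15:50–17:05.
Hassan ∩ Eitan: 12:20–12:55, 15:10–15:40, 15:50–16:05, 16:20–17:00.
Windows ≥ 25 min: 12:20–12:55, 15:10–15:40, 16:20–17:00.
Latest start in the last window 16:20–17:00 is 17:00 − 25 min = 16:35.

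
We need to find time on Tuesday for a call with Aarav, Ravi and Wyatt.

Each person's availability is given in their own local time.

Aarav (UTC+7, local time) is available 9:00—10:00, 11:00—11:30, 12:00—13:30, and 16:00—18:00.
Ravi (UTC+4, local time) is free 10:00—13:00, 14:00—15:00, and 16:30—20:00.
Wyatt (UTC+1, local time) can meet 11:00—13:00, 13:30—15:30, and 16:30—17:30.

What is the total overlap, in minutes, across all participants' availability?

Aarav → UTC: 02:00–03:00, 04:00–04:30, 05:00–06:30, 09:00–11:00.
Ravi → UTC: 06:00–09:00, 10:00–11:00, 12:30–16:00.
Wyatt → UTC: 10:00–12:00, 12:30–14:30, 15:30–16:30.
Aarav ∩ Ravi: 06:00–06:30, 10:00–11:00.
Aarav ∩ Ravi ∩ Wyatt: 10:00–11:00.
Total common minutes: 60.

60 minutes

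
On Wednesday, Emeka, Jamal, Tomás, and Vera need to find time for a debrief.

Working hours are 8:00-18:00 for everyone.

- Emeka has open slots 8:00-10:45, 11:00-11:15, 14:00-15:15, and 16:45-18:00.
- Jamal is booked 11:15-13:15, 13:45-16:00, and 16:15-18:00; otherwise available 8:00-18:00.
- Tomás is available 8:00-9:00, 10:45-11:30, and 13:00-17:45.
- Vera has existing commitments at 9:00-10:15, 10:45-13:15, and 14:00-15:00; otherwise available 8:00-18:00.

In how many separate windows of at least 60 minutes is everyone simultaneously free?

1

Jamal free within 08:00–18:00: 08:00–11:15, 13:15–13:45, 16:00–16:15.
Vera free within 08:00–18:00: 08:00–09:00, 10:15–10:45, 13:15–14:00, 15:00–18:00.
Emeka ∩ Jamal: 08:00–10:45, 11:00–11:15.
Emeka ∩ Jamal ∩ Tomás: 08:00–09:00, 11:00–11:15.
Emeka ∩ Jamal ∩ Tomás ∩ Vera: 08:00–09:00.
Windows ≥ 60 min: 08:00–09:00.
That's 1 window.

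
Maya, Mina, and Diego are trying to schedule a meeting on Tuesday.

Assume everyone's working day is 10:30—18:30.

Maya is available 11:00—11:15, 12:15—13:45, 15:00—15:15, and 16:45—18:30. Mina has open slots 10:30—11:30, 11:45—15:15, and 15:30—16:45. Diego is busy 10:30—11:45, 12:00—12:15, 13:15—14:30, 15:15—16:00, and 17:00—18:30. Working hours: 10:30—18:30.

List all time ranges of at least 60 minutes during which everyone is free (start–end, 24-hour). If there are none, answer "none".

Diego free within 10:30–18:30: 11:45–12:00, 12:15–13:15, 14:30–15:15, 16:00–17:00.
Maya ∩ Mina: 11:00–11:15, 12:15–13:45, 15:00–15:15.
Maya ∩ Mina ∩ Diego: 12:15–13:15, 15:00–15:15.
Windows ≥ 60 min: 12:15–13:15.

12:15–13:15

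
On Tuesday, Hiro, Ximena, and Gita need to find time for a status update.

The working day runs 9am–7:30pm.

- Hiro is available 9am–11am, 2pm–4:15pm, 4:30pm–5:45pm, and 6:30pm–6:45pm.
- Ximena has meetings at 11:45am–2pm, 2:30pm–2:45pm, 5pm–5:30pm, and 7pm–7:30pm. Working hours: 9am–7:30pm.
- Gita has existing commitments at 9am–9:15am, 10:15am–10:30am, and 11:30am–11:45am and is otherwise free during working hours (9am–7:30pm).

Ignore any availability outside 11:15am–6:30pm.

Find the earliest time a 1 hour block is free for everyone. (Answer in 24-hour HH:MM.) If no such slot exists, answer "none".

Ximena free within 09:00–19:30: 09:00–11:45, 14:00–14:30, 14:45–17:00, 17:30–19:00.
Gita free within 09:00–19:30: 09:15–10:15, 10:30–11:30, 11:45–19:30.
Hiro ∩ Ximena: 09:00–11:00, 14:00–14:30, 14:45–16:15, 16:30–17:00, 17:30–17:45, 18:30–18:45.
Hiro ∩ Ximena ∩ Gita: 09:15–10:15, 10:30–11:00, 14:00–14:30, 14:45–16:15, 16:30–17:00, 17:30–17:45, 18:30–18:45.
Restricted to 11:15–18:30: 14:00–14:30, 14:45–16:15, 16:30–17:00, 17:30–17:45.
Windows ≥ 60 min: 14:45–16:15.
Earliest such window starts at 14:45.

14:45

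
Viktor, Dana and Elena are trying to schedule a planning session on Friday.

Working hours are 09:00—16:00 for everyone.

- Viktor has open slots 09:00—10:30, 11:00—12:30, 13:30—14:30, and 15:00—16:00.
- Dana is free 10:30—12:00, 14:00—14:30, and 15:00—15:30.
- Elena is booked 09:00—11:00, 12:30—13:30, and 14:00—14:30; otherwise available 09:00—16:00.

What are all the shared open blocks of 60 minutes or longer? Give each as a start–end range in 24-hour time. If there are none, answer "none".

Elena free within 09:00–16:00: 11:00–12:30, 13:30–14:00, 14:30–16:00.
Viktor ∩ Dana: 11:00–12:00, 14:00–14:30, 15:00–15:30.
Viktor ∩ Dana ∩ Elena: 11:00–12:00, 15:00–15:30.
Windows ≥ 60 min: 11:00–12:00.

11:00–12:00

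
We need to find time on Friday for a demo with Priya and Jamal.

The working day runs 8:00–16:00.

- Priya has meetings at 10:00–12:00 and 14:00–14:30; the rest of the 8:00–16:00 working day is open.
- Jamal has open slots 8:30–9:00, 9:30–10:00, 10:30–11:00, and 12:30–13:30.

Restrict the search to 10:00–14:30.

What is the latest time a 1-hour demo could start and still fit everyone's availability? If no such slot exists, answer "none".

12:30

Priya free within 08:00–16:00: 08:00–10:00, 12:00–14:00, 14:30–16:00.
Priya ∩ Jamal: 08:30–09:00, 09:30–10:00, 12:30–13:30.
Restricted to 10:00–14:30: 12:30–13:30.
Windows ≥ 60 min: 12:30–13:30.
Latest start in the last window 12:30–13:30 is 13:30 − 60 min = 12:30.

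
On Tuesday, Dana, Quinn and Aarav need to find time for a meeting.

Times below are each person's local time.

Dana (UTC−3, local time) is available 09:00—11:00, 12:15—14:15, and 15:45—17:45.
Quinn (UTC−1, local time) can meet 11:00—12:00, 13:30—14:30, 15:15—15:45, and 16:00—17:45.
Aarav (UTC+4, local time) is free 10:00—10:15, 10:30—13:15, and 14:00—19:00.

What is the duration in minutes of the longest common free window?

60 minutes

Dana → UTC: 12:00–14:00, 15:15–17:15, 18:45–20:45.
Quinn → UTC: 12:00–13:00, 14:30–15:30, 16:15–16:45, 17:00–18:45.
Aarav → UTC: 06:00–06:15, 06:30–09:15, 10:00–15:00.
Dana ∩ Quinn: 12:00–13:00, 15:15–15:30, 16:15–16:45, 17:00–17:15.
Dana ∩ Quinn ∩ Aarav: 12:00–13:00.
Single common window of 60 minutes.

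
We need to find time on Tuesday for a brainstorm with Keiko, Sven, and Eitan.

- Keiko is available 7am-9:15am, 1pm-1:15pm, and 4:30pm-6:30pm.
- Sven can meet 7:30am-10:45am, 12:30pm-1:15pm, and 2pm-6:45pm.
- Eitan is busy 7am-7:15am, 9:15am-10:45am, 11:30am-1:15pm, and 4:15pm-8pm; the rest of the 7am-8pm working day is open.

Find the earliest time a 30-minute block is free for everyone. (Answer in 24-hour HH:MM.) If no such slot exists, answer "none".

Eitan free within 07:00–20:00: 07:15–09:15, 10:45–11:30, 13:15–16:15.
Keiko ∩ Sven: 07:30–09:15, 13:00–13:15, 16:30–18:30.
Keiko ∩ Sven ∩ Eitan: 07:30–09:15.
Windows ≥ 30 min: 07:30–09:15.
Earliest such window starts at 07:30.

07:30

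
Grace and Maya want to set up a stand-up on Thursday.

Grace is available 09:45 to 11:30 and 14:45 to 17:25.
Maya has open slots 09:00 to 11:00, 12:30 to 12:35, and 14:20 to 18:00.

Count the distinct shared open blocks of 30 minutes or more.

Grace ∩ Maya: 09:45–11:00, 14:45–17:25.
Windows ≥ 30 min: 09:45–11:00, 14:45–17:25.
That's 2 windows.

2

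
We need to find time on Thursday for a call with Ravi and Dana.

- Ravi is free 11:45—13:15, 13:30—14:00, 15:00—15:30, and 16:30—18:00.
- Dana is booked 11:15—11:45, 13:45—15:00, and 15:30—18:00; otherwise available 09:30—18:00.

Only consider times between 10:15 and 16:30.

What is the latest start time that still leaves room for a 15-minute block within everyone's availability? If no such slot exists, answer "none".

Dana free within 09:30–18:00: 09:30–11:15, 11:45–13:45, 15:00–15:30.
Ravi ∩ Dana: 11:45–13:15, 13:30–13:45, 15:00–15:30.
Restricted to 10:15–16:30: 11:45–13:15, 13:30–13:45, 15:00–15:30.
Windows ≥ 15 min: 11:45–13:15, 13:30–13:45, 15:00–15:30.
Latest start in the last window 15:00–15:30 is 15:30 − 15 min = 15:15.

15:15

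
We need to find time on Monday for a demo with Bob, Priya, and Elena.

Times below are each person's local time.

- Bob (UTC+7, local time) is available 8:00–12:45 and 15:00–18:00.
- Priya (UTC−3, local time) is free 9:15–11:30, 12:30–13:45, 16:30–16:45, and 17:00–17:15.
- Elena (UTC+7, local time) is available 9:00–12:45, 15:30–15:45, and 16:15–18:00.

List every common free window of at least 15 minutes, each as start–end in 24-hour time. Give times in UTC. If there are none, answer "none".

none

Bob → UTC: 01:00–05:45, 08:00–11:00.
Priya → UTC: 12:15–14:30, 15:30–16:45, 19:30–19:45, 20:00–20:15.
Elena → UTC: 02:00–05:45, 08:30–08:45, 09:15–11:00.
Bob ∩ Priya: (none).
Bob ∩ Priya ∩ Elena: (none).
Windows ≥ 15 min: (none).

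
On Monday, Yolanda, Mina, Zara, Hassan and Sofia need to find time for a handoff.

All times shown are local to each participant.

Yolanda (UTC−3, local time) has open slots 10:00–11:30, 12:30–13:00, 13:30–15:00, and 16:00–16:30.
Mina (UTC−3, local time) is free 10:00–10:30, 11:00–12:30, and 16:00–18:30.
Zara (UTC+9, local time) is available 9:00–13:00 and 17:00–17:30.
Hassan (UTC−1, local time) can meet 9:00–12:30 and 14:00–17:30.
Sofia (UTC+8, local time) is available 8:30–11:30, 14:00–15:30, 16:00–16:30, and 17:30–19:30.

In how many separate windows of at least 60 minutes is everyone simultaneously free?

0

Yolanda → UTC: 13:00–14:30, 15:30–16:00, 16:30–18:00, 19:00–19:30.
Mina → UTC: 13:00–13:30, 14:00–15:30, 19:00–21:30.
Zara → UTC: 00:00–04:00, 08:00–08:30.
Hassan → UTC: 10:00–13:30, 15:00–18:30.
Sofia → UTC: 00:30–03:30, 06:00–07:30, 08:00–08:30, 09:30–11:30.
Yolanda ∩ Mina: 13:00–13:30, 14:00–14:30, 19:00–19:30.
Yolanda ∩ Mina ∩ Zara: (none).
Yolanda ∩ Mina ∩ Zara ∩ Hassan: (none).
Yolanda ∩ Mina ∩ Zara ∩ Hassan ∩ Sofia: (none).
Windows ≥ 60 min: (none).
That's 0 windows.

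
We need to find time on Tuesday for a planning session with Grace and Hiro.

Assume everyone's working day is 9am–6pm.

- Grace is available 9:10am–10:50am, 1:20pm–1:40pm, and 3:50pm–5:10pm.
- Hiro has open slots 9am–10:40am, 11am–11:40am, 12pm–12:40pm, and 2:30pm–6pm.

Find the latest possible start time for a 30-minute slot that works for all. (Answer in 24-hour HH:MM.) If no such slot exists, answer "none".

16:40

Grace ∩ Hiro: 09:10–10:40, 15:50–17:10.
Windows ≥ 30 min: 09:10–10:40, 15:50–17:10.
Latest start in the last window 15:50–17:10 is 17:10 − 30 min = 16:40.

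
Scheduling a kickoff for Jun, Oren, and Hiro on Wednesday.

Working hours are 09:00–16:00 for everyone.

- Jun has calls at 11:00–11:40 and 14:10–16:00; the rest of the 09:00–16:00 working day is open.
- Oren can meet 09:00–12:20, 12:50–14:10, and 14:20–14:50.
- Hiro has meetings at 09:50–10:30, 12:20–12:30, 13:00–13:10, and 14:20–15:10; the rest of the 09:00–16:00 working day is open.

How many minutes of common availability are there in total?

190 minutes

Jun free within 09:00–16:00: 09:00–11:00, 11:40–14:10.
Hiro free within 09:00–16:00: 09:00–09:50, 10:30–12:20, 12:30–13:00, 13:10–14:20, 15:10–16:00.
Jun ∩ Oren: 09:00–11:00, 11:40–12:20, 12:50–14:10.
Jun ∩ Oren ∩ Hiro: 09:00–09:50, 10:30–11:00, 11:40–12:20, 12:50–13:00, 13:10–14:10.
Total common minutes: 50 + 30 + 40 + 10 + 60 = 190.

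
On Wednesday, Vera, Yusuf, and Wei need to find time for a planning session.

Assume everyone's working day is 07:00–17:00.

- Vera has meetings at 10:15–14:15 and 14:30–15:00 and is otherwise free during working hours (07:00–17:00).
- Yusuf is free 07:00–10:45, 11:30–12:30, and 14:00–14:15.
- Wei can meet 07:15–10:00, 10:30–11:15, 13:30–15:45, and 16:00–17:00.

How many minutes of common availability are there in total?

Vera free within 07:00–17:00: 07:00–10:15, 14:15–14:30, 15:00–17:00.
Vera ∩ Yusuf: 07:00–10:15.
Vera ∩ Yusuf ∩ Wei: 07:15–10:00.
Total common minutes: 165.

165 minutes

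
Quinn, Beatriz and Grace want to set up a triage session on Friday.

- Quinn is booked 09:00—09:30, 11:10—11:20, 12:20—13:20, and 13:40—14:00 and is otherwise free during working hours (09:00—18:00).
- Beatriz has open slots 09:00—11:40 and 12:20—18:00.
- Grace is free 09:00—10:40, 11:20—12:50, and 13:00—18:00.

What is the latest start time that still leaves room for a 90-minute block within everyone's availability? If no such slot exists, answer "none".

Quinn free within 09:00–18:00: 09:30–11:10, 11:20–12:20, 13:20–13:40, 14:00–18:00.
Quinn ∩ Beatriz: 09:30–11:10, 11:20–11:40, 13:20–13:40, 14:00–18:00.
Quinn ∩ Beatriz ∩ Grace: 09:30–10:40, 11:20–11:40, 13:20–13:40, 14:00–18:00.
Windows ≥ 90 min: 14:00–18:00.
Latest start in the last window 14:00–18:00 is 18:00 − 90 min = 16:30.

16:30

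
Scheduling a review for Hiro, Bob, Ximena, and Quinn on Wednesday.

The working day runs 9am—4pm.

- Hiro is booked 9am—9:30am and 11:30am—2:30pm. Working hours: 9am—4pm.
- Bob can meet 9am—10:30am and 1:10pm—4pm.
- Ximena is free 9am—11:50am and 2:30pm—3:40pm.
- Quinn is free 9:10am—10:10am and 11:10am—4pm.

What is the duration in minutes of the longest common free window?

70 minutes

Hiro free within 09:00–16:00: 09:30–11:30, 14:30–16:00.
Hiro ∩ Bob: 09:30–10:30, 14:30–16:00.
Hiro ∩ Bob ∩ Ximena: 09:30–10:30, 14:30–15:40.
Hiro ∩ Bob ∩ Ximena ∩ Quinn: 09:30–10:10, 14:30–15:40.
Common window lengths: 40, 70 min; longest is 70.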